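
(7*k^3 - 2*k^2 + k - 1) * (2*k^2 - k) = 14*k^5 - 11*k^4 + 4*k^3 - 3*k^2 + k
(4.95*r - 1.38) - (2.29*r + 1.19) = 2.66*r - 2.57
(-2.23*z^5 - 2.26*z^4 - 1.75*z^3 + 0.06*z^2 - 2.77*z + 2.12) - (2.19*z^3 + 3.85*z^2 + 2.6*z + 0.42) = -2.23*z^5 - 2.26*z^4 - 3.94*z^3 - 3.79*z^2 - 5.37*z + 1.7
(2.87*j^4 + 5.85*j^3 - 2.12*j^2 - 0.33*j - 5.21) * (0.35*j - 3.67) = 1.0045*j^5 - 8.4854*j^4 - 22.2115*j^3 + 7.6649*j^2 - 0.6124*j + 19.1207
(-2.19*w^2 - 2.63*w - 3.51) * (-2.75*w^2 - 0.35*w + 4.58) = 6.0225*w^4 + 7.999*w^3 + 0.542799999999999*w^2 - 10.8169*w - 16.0758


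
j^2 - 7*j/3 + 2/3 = (j - 2)*(j - 1/3)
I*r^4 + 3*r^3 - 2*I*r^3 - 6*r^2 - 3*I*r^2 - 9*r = r*(r - 3)*(r - 3*I)*(I*r + I)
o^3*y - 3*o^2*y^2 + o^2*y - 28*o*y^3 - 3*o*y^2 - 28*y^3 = (o - 7*y)*(o + 4*y)*(o*y + y)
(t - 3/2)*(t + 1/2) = t^2 - t - 3/4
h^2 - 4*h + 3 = (h - 3)*(h - 1)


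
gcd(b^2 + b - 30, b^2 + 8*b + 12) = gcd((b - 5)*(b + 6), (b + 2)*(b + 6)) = b + 6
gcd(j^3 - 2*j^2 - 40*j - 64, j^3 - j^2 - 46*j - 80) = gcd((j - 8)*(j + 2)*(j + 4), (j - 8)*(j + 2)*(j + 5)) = j^2 - 6*j - 16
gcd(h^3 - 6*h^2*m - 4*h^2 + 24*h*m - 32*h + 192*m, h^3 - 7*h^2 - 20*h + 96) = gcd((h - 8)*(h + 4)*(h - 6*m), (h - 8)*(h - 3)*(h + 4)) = h^2 - 4*h - 32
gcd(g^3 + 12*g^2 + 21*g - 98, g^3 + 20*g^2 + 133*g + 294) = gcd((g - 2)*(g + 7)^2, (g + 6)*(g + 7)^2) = g^2 + 14*g + 49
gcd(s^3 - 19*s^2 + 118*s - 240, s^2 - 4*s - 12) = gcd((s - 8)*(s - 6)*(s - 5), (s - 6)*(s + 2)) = s - 6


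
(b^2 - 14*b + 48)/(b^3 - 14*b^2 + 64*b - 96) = (b - 8)/(b^2 - 8*b + 16)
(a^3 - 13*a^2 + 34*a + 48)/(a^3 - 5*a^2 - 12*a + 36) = (a^2 - 7*a - 8)/(a^2 + a - 6)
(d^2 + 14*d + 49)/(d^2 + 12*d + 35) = (d + 7)/(d + 5)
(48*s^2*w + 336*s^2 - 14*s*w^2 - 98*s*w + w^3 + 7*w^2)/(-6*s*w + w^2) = -8*s - 56*s/w + w + 7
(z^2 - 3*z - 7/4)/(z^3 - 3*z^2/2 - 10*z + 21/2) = (z + 1/2)/(z^2 + 2*z - 3)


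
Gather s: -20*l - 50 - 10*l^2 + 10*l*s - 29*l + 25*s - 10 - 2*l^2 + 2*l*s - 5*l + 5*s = -12*l^2 - 54*l + s*(12*l + 30) - 60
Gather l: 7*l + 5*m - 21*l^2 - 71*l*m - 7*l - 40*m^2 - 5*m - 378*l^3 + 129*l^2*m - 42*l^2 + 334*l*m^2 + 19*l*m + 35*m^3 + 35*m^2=-378*l^3 + l^2*(129*m - 63) + l*(334*m^2 - 52*m) + 35*m^3 - 5*m^2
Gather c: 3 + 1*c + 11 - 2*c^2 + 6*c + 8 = -2*c^2 + 7*c + 22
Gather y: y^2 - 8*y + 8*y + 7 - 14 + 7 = y^2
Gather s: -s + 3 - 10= -s - 7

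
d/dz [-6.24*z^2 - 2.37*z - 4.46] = -12.48*z - 2.37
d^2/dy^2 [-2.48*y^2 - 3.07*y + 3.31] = -4.96000000000000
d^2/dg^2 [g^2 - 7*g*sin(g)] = 7*g*sin(g) - 14*cos(g) + 2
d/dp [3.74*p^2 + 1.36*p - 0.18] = 7.48*p + 1.36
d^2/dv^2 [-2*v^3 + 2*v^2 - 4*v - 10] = 4 - 12*v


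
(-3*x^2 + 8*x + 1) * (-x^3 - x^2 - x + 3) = 3*x^5 - 5*x^4 - 6*x^3 - 18*x^2 + 23*x + 3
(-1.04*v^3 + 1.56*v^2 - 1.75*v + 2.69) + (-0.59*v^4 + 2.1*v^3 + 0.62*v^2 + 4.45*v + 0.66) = -0.59*v^4 + 1.06*v^3 + 2.18*v^2 + 2.7*v + 3.35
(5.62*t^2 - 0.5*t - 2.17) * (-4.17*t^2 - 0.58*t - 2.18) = -23.4354*t^4 - 1.1746*t^3 - 2.9127*t^2 + 2.3486*t + 4.7306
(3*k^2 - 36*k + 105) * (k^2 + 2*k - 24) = 3*k^4 - 30*k^3 - 39*k^2 + 1074*k - 2520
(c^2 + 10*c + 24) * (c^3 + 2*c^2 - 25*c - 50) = c^5 + 12*c^4 + 19*c^3 - 252*c^2 - 1100*c - 1200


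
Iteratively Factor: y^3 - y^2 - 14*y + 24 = (y - 2)*(y^2 + y - 12) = (y - 3)*(y - 2)*(y + 4)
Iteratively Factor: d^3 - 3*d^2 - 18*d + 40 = (d - 2)*(d^2 - d - 20) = (d - 2)*(d + 4)*(d - 5)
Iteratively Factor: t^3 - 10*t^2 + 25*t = (t - 5)*(t^2 - 5*t) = t*(t - 5)*(t - 5)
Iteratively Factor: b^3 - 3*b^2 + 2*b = (b - 2)*(b^2 - b) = b*(b - 2)*(b - 1)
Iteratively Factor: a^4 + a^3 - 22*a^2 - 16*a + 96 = (a - 4)*(a^3 + 5*a^2 - 2*a - 24) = (a - 4)*(a + 4)*(a^2 + a - 6) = (a - 4)*(a - 2)*(a + 4)*(a + 3)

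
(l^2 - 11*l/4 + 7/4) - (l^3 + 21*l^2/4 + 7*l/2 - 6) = -l^3 - 17*l^2/4 - 25*l/4 + 31/4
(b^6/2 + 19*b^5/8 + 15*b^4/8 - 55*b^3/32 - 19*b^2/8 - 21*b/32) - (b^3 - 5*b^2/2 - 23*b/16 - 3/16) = b^6/2 + 19*b^5/8 + 15*b^4/8 - 87*b^3/32 + b^2/8 + 25*b/32 + 3/16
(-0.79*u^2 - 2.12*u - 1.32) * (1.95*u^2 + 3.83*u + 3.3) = -1.5405*u^4 - 7.1597*u^3 - 13.3006*u^2 - 12.0516*u - 4.356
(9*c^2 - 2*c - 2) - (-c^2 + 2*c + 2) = 10*c^2 - 4*c - 4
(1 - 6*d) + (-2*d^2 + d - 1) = -2*d^2 - 5*d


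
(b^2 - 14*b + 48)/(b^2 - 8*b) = (b - 6)/b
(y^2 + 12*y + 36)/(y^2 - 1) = (y^2 + 12*y + 36)/(y^2 - 1)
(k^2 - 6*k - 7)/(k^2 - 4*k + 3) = (k^2 - 6*k - 7)/(k^2 - 4*k + 3)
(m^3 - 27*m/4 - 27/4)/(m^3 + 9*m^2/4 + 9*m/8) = 2*(2*m^2 - 3*m - 9)/(m*(4*m + 3))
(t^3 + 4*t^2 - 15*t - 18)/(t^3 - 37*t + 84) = (t^2 + 7*t + 6)/(t^2 + 3*t - 28)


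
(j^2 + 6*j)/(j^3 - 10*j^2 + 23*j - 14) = j*(j + 6)/(j^3 - 10*j^2 + 23*j - 14)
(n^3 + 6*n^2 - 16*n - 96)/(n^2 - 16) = n + 6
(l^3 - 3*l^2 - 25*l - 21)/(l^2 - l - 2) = (l^2 - 4*l - 21)/(l - 2)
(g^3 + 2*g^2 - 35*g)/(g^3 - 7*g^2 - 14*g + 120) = g*(g + 7)/(g^2 - 2*g - 24)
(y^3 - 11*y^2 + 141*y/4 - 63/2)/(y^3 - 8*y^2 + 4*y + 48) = (y^2 - 5*y + 21/4)/(y^2 - 2*y - 8)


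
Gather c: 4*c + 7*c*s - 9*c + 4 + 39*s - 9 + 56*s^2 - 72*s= c*(7*s - 5) + 56*s^2 - 33*s - 5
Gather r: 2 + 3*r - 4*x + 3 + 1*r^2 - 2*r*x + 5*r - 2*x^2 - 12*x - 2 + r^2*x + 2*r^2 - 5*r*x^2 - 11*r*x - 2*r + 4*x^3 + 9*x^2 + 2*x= r^2*(x + 3) + r*(-5*x^2 - 13*x + 6) + 4*x^3 + 7*x^2 - 14*x + 3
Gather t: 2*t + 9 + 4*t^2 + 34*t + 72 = 4*t^2 + 36*t + 81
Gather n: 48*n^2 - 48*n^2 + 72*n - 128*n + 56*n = 0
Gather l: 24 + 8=32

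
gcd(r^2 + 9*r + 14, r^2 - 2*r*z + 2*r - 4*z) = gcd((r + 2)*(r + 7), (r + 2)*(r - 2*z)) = r + 2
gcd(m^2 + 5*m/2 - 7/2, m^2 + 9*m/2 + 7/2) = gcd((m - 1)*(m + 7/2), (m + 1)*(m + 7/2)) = m + 7/2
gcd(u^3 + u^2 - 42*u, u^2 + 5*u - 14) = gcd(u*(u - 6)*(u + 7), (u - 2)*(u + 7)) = u + 7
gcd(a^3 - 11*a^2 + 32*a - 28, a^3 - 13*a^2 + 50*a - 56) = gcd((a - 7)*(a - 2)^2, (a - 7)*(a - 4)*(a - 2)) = a^2 - 9*a + 14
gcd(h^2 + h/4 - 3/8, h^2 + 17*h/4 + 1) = 1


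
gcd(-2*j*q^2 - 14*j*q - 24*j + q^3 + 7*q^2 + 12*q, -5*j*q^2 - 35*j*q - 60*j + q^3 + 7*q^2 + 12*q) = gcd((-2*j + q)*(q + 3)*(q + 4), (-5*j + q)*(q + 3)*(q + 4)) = q^2 + 7*q + 12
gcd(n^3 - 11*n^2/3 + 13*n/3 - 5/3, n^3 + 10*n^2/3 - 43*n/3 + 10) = n^2 - 8*n/3 + 5/3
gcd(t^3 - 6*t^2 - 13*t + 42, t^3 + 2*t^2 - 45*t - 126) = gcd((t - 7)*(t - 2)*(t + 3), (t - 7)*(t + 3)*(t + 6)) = t^2 - 4*t - 21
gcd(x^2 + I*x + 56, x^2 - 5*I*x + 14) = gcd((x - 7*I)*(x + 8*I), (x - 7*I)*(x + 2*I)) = x - 7*I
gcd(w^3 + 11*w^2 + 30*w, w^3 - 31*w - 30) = w + 5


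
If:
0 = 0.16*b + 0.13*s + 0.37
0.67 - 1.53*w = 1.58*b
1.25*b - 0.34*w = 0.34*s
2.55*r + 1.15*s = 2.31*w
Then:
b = -0.41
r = 1.83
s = -2.35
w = 0.86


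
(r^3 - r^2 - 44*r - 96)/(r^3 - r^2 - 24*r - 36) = (r^2 - 4*r - 32)/(r^2 - 4*r - 12)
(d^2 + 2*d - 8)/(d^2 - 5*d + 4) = (d^2 + 2*d - 8)/(d^2 - 5*d + 4)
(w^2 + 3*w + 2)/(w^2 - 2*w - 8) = (w + 1)/(w - 4)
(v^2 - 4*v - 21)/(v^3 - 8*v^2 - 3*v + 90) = (v - 7)/(v^2 - 11*v + 30)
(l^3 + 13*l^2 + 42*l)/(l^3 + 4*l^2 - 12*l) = (l + 7)/(l - 2)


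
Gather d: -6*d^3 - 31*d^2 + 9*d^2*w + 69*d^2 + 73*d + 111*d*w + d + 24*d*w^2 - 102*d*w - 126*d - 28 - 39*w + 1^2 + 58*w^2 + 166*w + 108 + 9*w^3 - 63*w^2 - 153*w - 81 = -6*d^3 + d^2*(9*w + 38) + d*(24*w^2 + 9*w - 52) + 9*w^3 - 5*w^2 - 26*w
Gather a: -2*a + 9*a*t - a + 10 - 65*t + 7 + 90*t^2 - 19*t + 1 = a*(9*t - 3) + 90*t^2 - 84*t + 18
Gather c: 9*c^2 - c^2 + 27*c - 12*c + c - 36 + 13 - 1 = 8*c^2 + 16*c - 24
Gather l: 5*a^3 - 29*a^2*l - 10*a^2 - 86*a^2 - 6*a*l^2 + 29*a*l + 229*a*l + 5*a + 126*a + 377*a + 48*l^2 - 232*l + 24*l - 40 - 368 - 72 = 5*a^3 - 96*a^2 + 508*a + l^2*(48 - 6*a) + l*(-29*a^2 + 258*a - 208) - 480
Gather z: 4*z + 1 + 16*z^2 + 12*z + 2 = 16*z^2 + 16*z + 3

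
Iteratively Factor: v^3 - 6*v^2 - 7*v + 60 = (v + 3)*(v^2 - 9*v + 20) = (v - 5)*(v + 3)*(v - 4)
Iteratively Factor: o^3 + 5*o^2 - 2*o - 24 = (o + 4)*(o^2 + o - 6) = (o + 3)*(o + 4)*(o - 2)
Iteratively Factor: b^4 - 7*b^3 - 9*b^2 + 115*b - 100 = (b - 5)*(b^3 - 2*b^2 - 19*b + 20) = (b - 5)*(b + 4)*(b^2 - 6*b + 5) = (b - 5)^2*(b + 4)*(b - 1)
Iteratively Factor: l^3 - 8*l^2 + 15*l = (l - 3)*(l^2 - 5*l) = (l - 5)*(l - 3)*(l)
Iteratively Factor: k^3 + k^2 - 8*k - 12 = (k + 2)*(k^2 - k - 6) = (k + 2)^2*(k - 3)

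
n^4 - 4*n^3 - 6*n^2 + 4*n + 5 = (n - 5)*(n - 1)*(n + 1)^2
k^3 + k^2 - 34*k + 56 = (k - 4)*(k - 2)*(k + 7)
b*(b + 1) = b^2 + b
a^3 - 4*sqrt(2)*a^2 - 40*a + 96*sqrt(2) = (a - 6*sqrt(2))*(a - 2*sqrt(2))*(a + 4*sqrt(2))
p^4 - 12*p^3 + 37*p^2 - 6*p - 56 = (p - 7)*(p - 4)*(p - 2)*(p + 1)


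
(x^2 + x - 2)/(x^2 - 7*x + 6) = (x + 2)/(x - 6)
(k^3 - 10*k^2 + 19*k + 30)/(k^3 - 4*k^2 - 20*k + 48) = (k^2 - 4*k - 5)/(k^2 + 2*k - 8)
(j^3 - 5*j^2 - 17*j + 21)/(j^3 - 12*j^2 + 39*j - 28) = (j + 3)/(j - 4)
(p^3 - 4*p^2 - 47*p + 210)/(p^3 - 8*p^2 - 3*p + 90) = (p + 7)/(p + 3)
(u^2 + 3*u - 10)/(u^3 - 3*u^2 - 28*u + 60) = 1/(u - 6)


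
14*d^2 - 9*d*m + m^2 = (-7*d + m)*(-2*d + m)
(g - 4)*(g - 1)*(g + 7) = g^3 + 2*g^2 - 31*g + 28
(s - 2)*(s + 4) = s^2 + 2*s - 8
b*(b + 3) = b^2 + 3*b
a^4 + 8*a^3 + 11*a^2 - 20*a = a*(a - 1)*(a + 4)*(a + 5)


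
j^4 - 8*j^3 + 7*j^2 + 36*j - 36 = (j - 6)*(j - 3)*(j - 1)*(j + 2)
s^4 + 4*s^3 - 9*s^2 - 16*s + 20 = (s - 2)*(s - 1)*(s + 2)*(s + 5)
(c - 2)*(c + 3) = c^2 + c - 6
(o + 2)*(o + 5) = o^2 + 7*o + 10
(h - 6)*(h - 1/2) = h^2 - 13*h/2 + 3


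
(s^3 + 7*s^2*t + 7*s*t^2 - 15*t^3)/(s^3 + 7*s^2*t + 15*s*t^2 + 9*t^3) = (s^2 + 4*s*t - 5*t^2)/(s^2 + 4*s*t + 3*t^2)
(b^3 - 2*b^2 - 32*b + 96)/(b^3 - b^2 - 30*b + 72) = (b - 4)/(b - 3)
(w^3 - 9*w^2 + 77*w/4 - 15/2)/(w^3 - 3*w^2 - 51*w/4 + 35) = (2*w^2 - 13*w + 6)/(2*w^2 - w - 28)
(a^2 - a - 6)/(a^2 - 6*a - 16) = (a - 3)/(a - 8)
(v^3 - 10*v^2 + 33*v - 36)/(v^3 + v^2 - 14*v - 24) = (v^2 - 6*v + 9)/(v^2 + 5*v + 6)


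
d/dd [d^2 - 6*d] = 2*d - 6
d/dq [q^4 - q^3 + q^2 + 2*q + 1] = 4*q^3 - 3*q^2 + 2*q + 2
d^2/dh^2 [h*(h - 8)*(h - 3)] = 6*h - 22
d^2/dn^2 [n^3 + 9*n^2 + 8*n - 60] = 6*n + 18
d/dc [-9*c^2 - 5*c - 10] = -18*c - 5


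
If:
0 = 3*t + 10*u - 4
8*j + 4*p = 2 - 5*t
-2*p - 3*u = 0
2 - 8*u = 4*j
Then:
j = 3/58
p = -39/116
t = 17/29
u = 13/58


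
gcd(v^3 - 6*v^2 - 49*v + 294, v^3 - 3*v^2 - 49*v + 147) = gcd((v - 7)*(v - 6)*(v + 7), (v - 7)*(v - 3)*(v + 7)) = v^2 - 49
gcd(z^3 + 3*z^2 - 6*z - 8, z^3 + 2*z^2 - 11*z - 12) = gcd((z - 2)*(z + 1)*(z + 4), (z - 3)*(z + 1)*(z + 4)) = z^2 + 5*z + 4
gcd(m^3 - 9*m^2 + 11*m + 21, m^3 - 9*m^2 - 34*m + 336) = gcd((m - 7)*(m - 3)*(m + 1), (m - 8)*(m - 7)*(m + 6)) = m - 7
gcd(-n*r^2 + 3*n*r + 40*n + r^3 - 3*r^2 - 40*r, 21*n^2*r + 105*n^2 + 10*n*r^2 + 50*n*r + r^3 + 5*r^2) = r + 5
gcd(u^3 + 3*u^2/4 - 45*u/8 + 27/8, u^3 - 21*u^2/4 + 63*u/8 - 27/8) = u^2 - 9*u/4 + 9/8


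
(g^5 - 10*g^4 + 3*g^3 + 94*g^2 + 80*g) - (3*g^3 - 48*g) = g^5 - 10*g^4 + 94*g^2 + 128*g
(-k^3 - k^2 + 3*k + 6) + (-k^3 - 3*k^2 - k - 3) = -2*k^3 - 4*k^2 + 2*k + 3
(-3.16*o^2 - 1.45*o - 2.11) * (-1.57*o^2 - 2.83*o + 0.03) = 4.9612*o^4 + 11.2193*o^3 + 7.3214*o^2 + 5.9278*o - 0.0633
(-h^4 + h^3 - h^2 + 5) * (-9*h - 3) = 9*h^5 - 6*h^4 + 6*h^3 + 3*h^2 - 45*h - 15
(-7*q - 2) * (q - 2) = -7*q^2 + 12*q + 4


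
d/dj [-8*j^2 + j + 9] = 1 - 16*j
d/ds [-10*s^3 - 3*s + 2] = -30*s^2 - 3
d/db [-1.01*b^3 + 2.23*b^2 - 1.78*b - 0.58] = -3.03*b^2 + 4.46*b - 1.78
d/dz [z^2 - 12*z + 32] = 2*z - 12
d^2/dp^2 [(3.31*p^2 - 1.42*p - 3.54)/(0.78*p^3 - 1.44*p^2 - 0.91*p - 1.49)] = (4.02760799999999*p^6 - 5.18356799999999*p^5 - 2.17854000000002*p^4 + 100.894692*p^3 - 91.382616*p^2 - 34.237512*p + 27.875718)/(0.474552*p^9 - 2.628288*p^8 + 3.191292*p^7 + 0.427140000000001*p^6 + 6.318234*p^5 - 6.500772*p^4 - 7.273513*p^3 - 13.292439*p^2 - 6.060873*p - 3.307949)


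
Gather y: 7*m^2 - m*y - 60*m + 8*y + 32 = 7*m^2 - 60*m + y*(8 - m) + 32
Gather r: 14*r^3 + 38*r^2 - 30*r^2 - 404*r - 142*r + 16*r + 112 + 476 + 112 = 14*r^3 + 8*r^2 - 530*r + 700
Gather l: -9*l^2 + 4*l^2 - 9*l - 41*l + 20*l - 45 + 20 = -5*l^2 - 30*l - 25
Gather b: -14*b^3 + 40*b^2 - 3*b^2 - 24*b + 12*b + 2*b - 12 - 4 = -14*b^3 + 37*b^2 - 10*b - 16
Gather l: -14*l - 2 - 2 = -14*l - 4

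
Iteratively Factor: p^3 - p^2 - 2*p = (p - 2)*(p^2 + p) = p*(p - 2)*(p + 1)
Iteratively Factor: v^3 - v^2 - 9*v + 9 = (v - 3)*(v^2 + 2*v - 3) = (v - 3)*(v + 3)*(v - 1)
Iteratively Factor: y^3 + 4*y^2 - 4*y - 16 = (y + 4)*(y^2 - 4) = (y + 2)*(y + 4)*(y - 2)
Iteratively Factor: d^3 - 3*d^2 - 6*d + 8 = (d - 4)*(d^2 + d - 2) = (d - 4)*(d + 2)*(d - 1)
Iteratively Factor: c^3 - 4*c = (c + 2)*(c^2 - 2*c) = c*(c + 2)*(c - 2)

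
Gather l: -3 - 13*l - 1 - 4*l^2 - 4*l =-4*l^2 - 17*l - 4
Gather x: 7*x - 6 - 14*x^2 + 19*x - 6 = -14*x^2 + 26*x - 12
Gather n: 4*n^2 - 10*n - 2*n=4*n^2 - 12*n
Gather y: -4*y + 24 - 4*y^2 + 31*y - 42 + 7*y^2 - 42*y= 3*y^2 - 15*y - 18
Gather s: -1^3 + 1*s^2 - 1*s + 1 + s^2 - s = 2*s^2 - 2*s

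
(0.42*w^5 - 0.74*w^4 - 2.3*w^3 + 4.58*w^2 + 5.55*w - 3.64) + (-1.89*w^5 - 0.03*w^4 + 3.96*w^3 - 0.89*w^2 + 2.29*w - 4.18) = -1.47*w^5 - 0.77*w^4 + 1.66*w^3 + 3.69*w^2 + 7.84*w - 7.82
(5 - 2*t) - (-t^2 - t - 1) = t^2 - t + 6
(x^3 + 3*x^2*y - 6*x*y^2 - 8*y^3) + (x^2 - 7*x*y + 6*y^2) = x^3 + 3*x^2*y + x^2 - 6*x*y^2 - 7*x*y - 8*y^3 + 6*y^2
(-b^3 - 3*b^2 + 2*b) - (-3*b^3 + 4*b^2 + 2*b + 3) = 2*b^3 - 7*b^2 - 3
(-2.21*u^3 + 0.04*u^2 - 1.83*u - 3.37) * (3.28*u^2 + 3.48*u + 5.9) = -7.2488*u^5 - 7.5596*u^4 - 18.9022*u^3 - 17.186*u^2 - 22.5246*u - 19.883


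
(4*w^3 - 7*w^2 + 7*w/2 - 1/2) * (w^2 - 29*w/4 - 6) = 4*w^5 - 36*w^4 + 121*w^3/4 + 129*w^2/8 - 139*w/8 + 3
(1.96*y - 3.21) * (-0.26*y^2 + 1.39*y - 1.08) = -0.5096*y^3 + 3.559*y^2 - 6.5787*y + 3.4668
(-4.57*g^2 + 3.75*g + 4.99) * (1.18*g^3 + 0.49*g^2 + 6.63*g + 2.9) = -5.3926*g^5 + 2.1857*g^4 - 22.5734*g^3 + 14.0546*g^2 + 43.9587*g + 14.471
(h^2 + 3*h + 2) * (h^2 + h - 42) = h^4 + 4*h^3 - 37*h^2 - 124*h - 84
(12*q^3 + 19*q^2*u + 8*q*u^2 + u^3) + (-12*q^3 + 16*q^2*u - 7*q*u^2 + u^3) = 35*q^2*u + q*u^2 + 2*u^3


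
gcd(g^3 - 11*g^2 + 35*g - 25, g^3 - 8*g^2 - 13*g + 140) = g - 5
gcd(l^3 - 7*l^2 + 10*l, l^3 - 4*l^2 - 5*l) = l^2 - 5*l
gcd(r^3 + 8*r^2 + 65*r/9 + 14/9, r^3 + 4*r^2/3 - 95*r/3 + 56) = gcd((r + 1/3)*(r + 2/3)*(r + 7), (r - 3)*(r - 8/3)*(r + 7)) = r + 7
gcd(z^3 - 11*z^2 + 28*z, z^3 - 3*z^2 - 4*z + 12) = 1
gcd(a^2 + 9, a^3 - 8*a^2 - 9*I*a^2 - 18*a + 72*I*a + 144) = a - 3*I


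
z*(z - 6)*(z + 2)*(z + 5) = z^4 + z^3 - 32*z^2 - 60*z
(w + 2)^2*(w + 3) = w^3 + 7*w^2 + 16*w + 12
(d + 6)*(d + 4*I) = d^2 + 6*d + 4*I*d + 24*I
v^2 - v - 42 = (v - 7)*(v + 6)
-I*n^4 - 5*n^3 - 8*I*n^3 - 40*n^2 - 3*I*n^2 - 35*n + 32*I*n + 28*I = (n + 7)*(n - 4*I)*(n - I)*(-I*n - I)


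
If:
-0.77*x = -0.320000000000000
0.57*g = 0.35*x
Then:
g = 0.26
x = 0.42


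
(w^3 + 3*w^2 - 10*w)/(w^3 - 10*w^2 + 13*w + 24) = w*(w^2 + 3*w - 10)/(w^3 - 10*w^2 + 13*w + 24)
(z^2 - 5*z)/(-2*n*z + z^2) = (5 - z)/(2*n - z)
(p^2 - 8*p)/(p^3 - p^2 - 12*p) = (8 - p)/(-p^2 + p + 12)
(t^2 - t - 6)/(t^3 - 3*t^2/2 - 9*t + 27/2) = 2*(t + 2)/(2*t^2 + 3*t - 9)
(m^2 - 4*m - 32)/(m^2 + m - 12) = (m - 8)/(m - 3)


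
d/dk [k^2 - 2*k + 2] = 2*k - 2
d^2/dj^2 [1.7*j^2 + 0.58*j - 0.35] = 3.40000000000000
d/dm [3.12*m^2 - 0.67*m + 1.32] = 6.24*m - 0.67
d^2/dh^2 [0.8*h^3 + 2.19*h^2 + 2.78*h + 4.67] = 4.8*h + 4.38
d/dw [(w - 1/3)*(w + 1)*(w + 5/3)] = 3*w^2 + 14*w/3 + 7/9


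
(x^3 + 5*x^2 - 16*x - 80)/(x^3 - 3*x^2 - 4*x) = (x^2 + 9*x + 20)/(x*(x + 1))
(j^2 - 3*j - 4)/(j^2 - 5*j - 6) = (j - 4)/(j - 6)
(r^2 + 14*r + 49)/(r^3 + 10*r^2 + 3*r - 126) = (r + 7)/(r^2 + 3*r - 18)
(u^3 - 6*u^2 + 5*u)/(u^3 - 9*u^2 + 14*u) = (u^2 - 6*u + 5)/(u^2 - 9*u + 14)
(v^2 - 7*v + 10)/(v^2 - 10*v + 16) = (v - 5)/(v - 8)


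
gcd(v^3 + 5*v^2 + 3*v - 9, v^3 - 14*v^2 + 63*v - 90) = 1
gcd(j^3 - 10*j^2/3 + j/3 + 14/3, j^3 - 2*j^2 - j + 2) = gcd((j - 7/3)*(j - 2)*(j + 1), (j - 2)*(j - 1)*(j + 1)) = j^2 - j - 2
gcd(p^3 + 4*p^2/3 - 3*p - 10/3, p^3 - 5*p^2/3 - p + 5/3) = p^2 - 2*p/3 - 5/3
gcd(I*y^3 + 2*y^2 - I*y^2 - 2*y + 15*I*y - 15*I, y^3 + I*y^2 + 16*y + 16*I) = 1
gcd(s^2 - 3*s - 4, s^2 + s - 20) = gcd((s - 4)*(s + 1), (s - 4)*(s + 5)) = s - 4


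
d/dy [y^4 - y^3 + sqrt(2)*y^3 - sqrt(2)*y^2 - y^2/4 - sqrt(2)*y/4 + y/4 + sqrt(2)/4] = 4*y^3 - 3*y^2 + 3*sqrt(2)*y^2 - 2*sqrt(2)*y - y/2 - sqrt(2)/4 + 1/4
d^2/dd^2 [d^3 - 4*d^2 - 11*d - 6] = 6*d - 8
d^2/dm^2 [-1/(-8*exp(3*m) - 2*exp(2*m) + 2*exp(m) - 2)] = ((-36*exp(2*m) - 4*exp(m) + 1)*(4*exp(3*m) + exp(2*m) - exp(m) + 1)/2 + (12*exp(2*m) + 2*exp(m) - 1)^2*exp(m))*exp(m)/(4*exp(3*m) + exp(2*m) - exp(m) + 1)^3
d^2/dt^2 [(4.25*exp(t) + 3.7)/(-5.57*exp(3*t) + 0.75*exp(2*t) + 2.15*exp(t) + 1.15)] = (-527.4233*exp(6*t) - 979.866045*exp(5*t) - 35.9498749999999*exp(4*t) - 266.75705*exp(3*t) - 209.20815*exp(2*t) + 6.169875*exp(t) + 3.527625)*exp(t)/(172.808693*exp(9*t) - 69.806025*exp(8*t) - 190.71123*exp(7*t) - 53.56803*exp(6*t) + 102.4386*exp(5*t) + 70.2897*exp(4*t) + 1.03435*exp(3*t) - 18.92325*exp(2*t) - 8.530125*exp(t) - 1.520875)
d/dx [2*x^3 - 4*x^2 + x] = 6*x^2 - 8*x + 1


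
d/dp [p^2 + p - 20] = 2*p + 1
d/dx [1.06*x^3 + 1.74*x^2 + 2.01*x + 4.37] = 3.18*x^2 + 3.48*x + 2.01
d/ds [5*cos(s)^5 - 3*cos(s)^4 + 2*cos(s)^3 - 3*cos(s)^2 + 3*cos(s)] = (-25*cos(s)^4 + 12*cos(s)^3 - 6*cos(s)^2 + 6*cos(s) - 3)*sin(s)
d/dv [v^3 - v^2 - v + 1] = 3*v^2 - 2*v - 1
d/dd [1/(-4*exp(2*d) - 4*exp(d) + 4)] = (2*exp(d) + 1)*exp(d)/(4*(exp(2*d) + exp(d) - 1)^2)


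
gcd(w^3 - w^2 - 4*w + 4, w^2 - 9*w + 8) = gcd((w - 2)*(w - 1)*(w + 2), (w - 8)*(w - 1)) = w - 1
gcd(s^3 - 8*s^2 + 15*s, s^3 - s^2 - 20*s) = s^2 - 5*s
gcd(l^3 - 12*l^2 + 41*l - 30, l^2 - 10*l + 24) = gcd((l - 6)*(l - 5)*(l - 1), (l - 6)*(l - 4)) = l - 6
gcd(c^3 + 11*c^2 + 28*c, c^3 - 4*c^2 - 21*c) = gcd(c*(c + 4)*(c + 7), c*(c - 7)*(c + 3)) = c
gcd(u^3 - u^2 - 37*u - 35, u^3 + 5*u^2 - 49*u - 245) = u^2 - 2*u - 35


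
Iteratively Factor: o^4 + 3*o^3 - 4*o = (o + 2)*(o^3 + o^2 - 2*o) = o*(o + 2)*(o^2 + o - 2) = o*(o - 1)*(o + 2)*(o + 2)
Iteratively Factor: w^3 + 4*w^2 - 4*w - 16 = (w + 4)*(w^2 - 4) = (w + 2)*(w + 4)*(w - 2)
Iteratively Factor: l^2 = (l)*(l)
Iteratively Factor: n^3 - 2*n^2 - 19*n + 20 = (n + 4)*(n^2 - 6*n + 5) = (n - 5)*(n + 4)*(n - 1)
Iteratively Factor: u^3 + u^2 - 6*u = (u)*(u^2 + u - 6) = u*(u - 2)*(u + 3)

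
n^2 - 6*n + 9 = (n - 3)^2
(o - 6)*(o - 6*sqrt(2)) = o^2 - 6*sqrt(2)*o - 6*o + 36*sqrt(2)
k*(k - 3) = k^2 - 3*k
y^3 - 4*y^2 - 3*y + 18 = (y - 3)^2*(y + 2)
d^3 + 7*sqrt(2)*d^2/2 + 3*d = d*(d + sqrt(2)/2)*(d + 3*sqrt(2))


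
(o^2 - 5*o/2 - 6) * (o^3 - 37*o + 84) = o^5 - 5*o^4/2 - 43*o^3 + 353*o^2/2 + 12*o - 504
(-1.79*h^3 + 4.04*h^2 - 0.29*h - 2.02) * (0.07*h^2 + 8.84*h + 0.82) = -0.1253*h^5 - 15.5408*h^4 + 34.2255*h^3 + 0.6078*h^2 - 18.0946*h - 1.6564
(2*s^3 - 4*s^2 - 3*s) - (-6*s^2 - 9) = 2*s^3 + 2*s^2 - 3*s + 9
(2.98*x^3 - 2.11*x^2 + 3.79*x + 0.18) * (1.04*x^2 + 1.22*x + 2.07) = 3.0992*x^5 + 1.4412*x^4 + 7.536*x^3 + 0.443300000000001*x^2 + 8.0649*x + 0.3726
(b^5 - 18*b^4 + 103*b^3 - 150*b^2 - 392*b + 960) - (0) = b^5 - 18*b^4 + 103*b^3 - 150*b^2 - 392*b + 960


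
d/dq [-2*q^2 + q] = 1 - 4*q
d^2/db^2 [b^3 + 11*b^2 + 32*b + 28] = 6*b + 22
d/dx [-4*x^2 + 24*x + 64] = 24 - 8*x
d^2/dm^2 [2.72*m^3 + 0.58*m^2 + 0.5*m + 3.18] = 16.32*m + 1.16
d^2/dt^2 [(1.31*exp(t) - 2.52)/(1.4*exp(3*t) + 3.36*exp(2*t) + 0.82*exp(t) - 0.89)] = (10.2704*exp(6*t) - 25.96608*exp(5*t) - 121.621024*exp(4*t) - 101.97502*exp(3*t) - 25.584048*exp(2*t) - 30.881642*exp(t) - 0.801445)*exp(t)/(2.744*exp(9*t) + 19.7568*exp(8*t) + 52.23792*exp(7*t) + 55.843536*exp(6*t) + 5.477136*exp(5*t) - 29.49576*exp(4*t) - 10.83458*exp(3*t) + 6.18906*exp(2*t) + 1.948566*exp(t) - 0.704969)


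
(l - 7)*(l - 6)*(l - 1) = l^3 - 14*l^2 + 55*l - 42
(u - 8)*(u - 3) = u^2 - 11*u + 24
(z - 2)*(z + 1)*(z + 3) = z^3 + 2*z^2 - 5*z - 6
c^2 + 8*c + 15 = (c + 3)*(c + 5)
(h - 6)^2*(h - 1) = h^3 - 13*h^2 + 48*h - 36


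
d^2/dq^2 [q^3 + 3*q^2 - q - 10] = 6*q + 6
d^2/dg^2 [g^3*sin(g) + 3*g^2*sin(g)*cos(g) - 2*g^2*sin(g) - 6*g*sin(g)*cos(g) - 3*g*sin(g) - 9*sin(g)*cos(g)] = -g^3*sin(g) + 2*g^2*sin(g) - 6*g^2*sin(2*g) + 6*g^2*cos(g) + 9*g*sin(g) + 12*sqrt(2)*g*sin(2*g + pi/4) - 8*g*cos(g) - 4*sin(g) + 21*sin(2*g) - 6*cos(g) - 12*cos(2*g)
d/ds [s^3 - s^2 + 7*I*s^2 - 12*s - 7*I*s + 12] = 3*s^2 + s*(-2 + 14*I) - 12 - 7*I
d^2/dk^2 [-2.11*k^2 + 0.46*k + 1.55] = -4.22000000000000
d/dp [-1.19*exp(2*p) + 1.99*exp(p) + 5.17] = (1.99 - 2.38*exp(p))*exp(p)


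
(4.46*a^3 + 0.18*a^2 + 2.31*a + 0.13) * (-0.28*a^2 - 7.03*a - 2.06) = -1.2488*a^5 - 31.4042*a^4 - 11.0998*a^3 - 16.6465*a^2 - 5.6725*a - 0.2678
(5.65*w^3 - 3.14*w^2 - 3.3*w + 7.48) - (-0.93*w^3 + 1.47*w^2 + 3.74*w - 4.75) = 6.58*w^3 - 4.61*w^2 - 7.04*w + 12.23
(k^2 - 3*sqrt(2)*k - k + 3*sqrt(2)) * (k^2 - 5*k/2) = k^4 - 3*sqrt(2)*k^3 - 7*k^3/2 + 5*k^2/2 + 21*sqrt(2)*k^2/2 - 15*sqrt(2)*k/2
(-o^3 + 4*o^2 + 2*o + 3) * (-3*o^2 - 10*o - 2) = 3*o^5 - 2*o^4 - 44*o^3 - 37*o^2 - 34*o - 6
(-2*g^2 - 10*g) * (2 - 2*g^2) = 4*g^4 + 20*g^3 - 4*g^2 - 20*g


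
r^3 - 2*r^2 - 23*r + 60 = (r - 4)*(r - 3)*(r + 5)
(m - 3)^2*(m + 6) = m^3 - 27*m + 54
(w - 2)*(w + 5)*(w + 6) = w^3 + 9*w^2 + 8*w - 60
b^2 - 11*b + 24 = (b - 8)*(b - 3)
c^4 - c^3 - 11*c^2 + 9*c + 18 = (c - 3)*(c - 2)*(c + 1)*(c + 3)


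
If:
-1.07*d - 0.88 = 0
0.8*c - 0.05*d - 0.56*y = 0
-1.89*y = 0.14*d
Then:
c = -0.01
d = -0.82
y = 0.06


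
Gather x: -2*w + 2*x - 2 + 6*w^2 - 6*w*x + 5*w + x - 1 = 6*w^2 + 3*w + x*(3 - 6*w) - 3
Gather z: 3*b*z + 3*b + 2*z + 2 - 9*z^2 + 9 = 3*b - 9*z^2 + z*(3*b + 2) + 11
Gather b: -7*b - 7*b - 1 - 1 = -14*b - 2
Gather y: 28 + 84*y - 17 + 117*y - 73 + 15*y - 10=216*y - 72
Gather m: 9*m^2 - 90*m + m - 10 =9*m^2 - 89*m - 10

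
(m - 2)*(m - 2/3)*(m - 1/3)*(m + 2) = m^4 - m^3 - 34*m^2/9 + 4*m - 8/9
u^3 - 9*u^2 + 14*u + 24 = (u - 6)*(u - 4)*(u + 1)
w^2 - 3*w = w*(w - 3)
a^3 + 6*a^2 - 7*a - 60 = (a - 3)*(a + 4)*(a + 5)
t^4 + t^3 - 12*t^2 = t^2*(t - 3)*(t + 4)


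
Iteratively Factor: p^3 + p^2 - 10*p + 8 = (p - 1)*(p^2 + 2*p - 8) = (p - 1)*(p + 4)*(p - 2)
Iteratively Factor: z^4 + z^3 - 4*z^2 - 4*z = (z - 2)*(z^3 + 3*z^2 + 2*z) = (z - 2)*(z + 2)*(z^2 + z) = z*(z - 2)*(z + 2)*(z + 1)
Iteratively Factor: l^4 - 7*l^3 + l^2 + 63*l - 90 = (l - 3)*(l^3 - 4*l^2 - 11*l + 30) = (l - 3)*(l - 2)*(l^2 - 2*l - 15) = (l - 5)*(l - 3)*(l - 2)*(l + 3)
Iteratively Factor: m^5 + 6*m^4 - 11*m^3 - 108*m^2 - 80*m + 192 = (m - 4)*(m^4 + 10*m^3 + 29*m^2 + 8*m - 48) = (m - 4)*(m + 4)*(m^3 + 6*m^2 + 5*m - 12) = (m - 4)*(m - 1)*(m + 4)*(m^2 + 7*m + 12) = (m - 4)*(m - 1)*(m + 3)*(m + 4)*(m + 4)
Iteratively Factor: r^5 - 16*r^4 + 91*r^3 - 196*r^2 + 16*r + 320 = (r - 4)*(r^4 - 12*r^3 + 43*r^2 - 24*r - 80) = (r - 4)*(r + 1)*(r^3 - 13*r^2 + 56*r - 80) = (r - 4)^2*(r + 1)*(r^2 - 9*r + 20) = (r - 5)*(r - 4)^2*(r + 1)*(r - 4)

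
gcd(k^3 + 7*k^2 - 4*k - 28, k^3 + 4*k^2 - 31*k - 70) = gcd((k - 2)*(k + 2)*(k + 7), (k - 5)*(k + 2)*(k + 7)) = k^2 + 9*k + 14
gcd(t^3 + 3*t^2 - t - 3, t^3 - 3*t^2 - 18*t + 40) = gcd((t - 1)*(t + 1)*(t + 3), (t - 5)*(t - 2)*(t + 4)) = 1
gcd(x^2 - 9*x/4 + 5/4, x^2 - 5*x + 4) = x - 1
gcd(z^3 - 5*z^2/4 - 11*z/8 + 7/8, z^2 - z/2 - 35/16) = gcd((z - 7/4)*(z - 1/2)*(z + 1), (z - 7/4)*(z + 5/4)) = z - 7/4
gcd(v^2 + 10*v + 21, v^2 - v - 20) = 1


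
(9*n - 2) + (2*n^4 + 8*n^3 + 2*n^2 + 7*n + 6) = 2*n^4 + 8*n^3 + 2*n^2 + 16*n + 4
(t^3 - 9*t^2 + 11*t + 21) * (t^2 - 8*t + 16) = t^5 - 17*t^4 + 99*t^3 - 211*t^2 + 8*t + 336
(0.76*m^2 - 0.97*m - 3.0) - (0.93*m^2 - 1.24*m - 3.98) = -0.17*m^2 + 0.27*m + 0.98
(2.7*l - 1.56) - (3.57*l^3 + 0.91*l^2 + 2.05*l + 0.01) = -3.57*l^3 - 0.91*l^2 + 0.65*l - 1.57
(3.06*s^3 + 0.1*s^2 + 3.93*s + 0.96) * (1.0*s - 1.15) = 3.06*s^4 - 3.419*s^3 + 3.815*s^2 - 3.5595*s - 1.104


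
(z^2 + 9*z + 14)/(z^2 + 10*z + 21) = (z + 2)/(z + 3)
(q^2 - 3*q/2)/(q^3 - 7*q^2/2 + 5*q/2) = (2*q - 3)/(2*q^2 - 7*q + 5)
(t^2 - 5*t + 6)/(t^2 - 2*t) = (t - 3)/t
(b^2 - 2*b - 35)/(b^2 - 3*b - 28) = (b + 5)/(b + 4)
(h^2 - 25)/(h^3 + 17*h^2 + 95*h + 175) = (h - 5)/(h^2 + 12*h + 35)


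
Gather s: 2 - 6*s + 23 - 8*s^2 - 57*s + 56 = -8*s^2 - 63*s + 81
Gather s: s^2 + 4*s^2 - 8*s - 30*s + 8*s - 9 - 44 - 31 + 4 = 5*s^2 - 30*s - 80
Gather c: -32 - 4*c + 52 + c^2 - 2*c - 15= c^2 - 6*c + 5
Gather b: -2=-2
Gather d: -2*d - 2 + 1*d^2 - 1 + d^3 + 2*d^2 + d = d^3 + 3*d^2 - d - 3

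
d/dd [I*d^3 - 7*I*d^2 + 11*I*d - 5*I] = I*(3*d^2 - 14*d + 11)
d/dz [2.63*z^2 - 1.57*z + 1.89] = 5.26*z - 1.57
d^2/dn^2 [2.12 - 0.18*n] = 0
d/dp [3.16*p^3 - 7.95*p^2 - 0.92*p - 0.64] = 9.48*p^2 - 15.9*p - 0.92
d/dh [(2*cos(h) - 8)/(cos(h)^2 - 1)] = 2*(cos(h)^2 - 8*cos(h) + 1)/sin(h)^3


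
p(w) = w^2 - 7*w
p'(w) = 2*w - 7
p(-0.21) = 1.51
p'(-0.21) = -7.42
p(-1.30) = 10.79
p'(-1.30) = -9.60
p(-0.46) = 3.43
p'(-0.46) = -7.92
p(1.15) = -6.73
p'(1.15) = -4.70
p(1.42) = -7.92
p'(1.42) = -4.16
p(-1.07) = 8.63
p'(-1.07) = -9.14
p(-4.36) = 49.53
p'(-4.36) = -15.72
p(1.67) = -8.90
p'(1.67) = -3.66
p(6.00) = -6.00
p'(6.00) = 5.00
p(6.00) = -6.00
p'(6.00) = 5.00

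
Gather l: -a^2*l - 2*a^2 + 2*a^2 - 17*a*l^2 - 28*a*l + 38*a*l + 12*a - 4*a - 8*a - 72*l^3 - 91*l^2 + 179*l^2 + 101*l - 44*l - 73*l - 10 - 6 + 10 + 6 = -72*l^3 + l^2*(88 - 17*a) + l*(-a^2 + 10*a - 16)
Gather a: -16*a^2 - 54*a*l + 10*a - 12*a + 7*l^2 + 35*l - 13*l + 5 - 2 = -16*a^2 + a*(-54*l - 2) + 7*l^2 + 22*l + 3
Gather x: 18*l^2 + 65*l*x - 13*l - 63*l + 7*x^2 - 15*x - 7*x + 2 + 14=18*l^2 - 76*l + 7*x^2 + x*(65*l - 22) + 16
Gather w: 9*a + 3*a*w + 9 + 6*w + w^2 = 9*a + w^2 + w*(3*a + 6) + 9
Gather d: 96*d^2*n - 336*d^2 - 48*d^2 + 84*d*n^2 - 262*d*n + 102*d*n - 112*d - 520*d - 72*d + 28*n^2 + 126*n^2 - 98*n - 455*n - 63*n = d^2*(96*n - 384) + d*(84*n^2 - 160*n - 704) + 154*n^2 - 616*n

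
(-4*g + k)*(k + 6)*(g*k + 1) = -4*g^2*k^2 - 24*g^2*k + g*k^3 + 6*g*k^2 - 4*g*k - 24*g + k^2 + 6*k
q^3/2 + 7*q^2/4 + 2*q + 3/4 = (q/2 + 1/2)*(q + 1)*(q + 3/2)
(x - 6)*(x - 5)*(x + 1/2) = x^3 - 21*x^2/2 + 49*x/2 + 15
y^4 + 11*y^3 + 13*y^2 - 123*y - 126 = (y - 3)*(y + 1)*(y + 6)*(y + 7)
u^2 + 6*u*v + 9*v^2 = (u + 3*v)^2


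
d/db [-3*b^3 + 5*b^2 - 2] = b*(10 - 9*b)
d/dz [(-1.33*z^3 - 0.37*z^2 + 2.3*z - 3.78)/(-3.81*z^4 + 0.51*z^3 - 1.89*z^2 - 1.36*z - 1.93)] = (-5.0673*z^6 - 2.8194*z^5 + 28.9914*z^4 - 56.3356*z^3 + 18.3343*z^2 - 12.8602*z - 9.5798)/(14.5161*z^8 - 3.8862*z^7 + 14.6619*z^6 + 8.4354*z^5 + 16.8915*z^4 + 3.1722*z^3 + 9.145*z^2 + 5.2496*z + 3.7249)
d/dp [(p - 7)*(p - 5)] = 2*p - 12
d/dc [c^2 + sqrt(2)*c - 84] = 2*c + sqrt(2)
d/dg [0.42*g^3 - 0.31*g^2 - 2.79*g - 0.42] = 1.26*g^2 - 0.62*g - 2.79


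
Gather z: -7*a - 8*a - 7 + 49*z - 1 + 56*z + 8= -15*a + 105*z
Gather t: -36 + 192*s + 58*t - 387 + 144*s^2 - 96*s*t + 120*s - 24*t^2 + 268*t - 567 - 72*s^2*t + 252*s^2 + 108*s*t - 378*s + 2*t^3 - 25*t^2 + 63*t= 396*s^2 - 66*s + 2*t^3 - 49*t^2 + t*(-72*s^2 + 12*s + 389) - 990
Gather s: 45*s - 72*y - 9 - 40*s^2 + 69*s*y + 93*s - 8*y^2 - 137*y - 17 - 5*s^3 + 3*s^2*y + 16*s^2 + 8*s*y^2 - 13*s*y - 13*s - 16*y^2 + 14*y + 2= -5*s^3 + s^2*(3*y - 24) + s*(8*y^2 + 56*y + 125) - 24*y^2 - 195*y - 24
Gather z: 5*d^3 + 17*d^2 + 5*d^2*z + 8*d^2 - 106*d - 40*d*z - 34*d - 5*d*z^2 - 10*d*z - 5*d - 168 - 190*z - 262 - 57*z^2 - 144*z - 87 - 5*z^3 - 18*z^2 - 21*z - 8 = 5*d^3 + 25*d^2 - 145*d - 5*z^3 + z^2*(-5*d - 75) + z*(5*d^2 - 50*d - 355) - 525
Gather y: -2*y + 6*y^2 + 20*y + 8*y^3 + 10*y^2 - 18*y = 8*y^3 + 16*y^2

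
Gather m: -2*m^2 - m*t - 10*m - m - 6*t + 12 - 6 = -2*m^2 + m*(-t - 11) - 6*t + 6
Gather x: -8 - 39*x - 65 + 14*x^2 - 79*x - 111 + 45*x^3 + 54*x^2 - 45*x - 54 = 45*x^3 + 68*x^2 - 163*x - 238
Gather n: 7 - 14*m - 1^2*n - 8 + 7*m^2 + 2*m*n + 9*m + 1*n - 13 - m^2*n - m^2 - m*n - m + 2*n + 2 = 6*m^2 - 6*m + n*(-m^2 + m + 2) - 12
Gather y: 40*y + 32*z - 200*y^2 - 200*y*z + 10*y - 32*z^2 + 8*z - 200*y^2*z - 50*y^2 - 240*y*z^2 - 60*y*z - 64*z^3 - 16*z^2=y^2*(-200*z - 250) + y*(-240*z^2 - 260*z + 50) - 64*z^3 - 48*z^2 + 40*z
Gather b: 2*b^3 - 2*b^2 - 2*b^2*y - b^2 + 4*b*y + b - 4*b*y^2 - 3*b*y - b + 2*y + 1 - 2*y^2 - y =2*b^3 + b^2*(-2*y - 3) + b*(-4*y^2 + y) - 2*y^2 + y + 1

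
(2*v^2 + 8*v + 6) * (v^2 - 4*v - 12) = 2*v^4 - 50*v^2 - 120*v - 72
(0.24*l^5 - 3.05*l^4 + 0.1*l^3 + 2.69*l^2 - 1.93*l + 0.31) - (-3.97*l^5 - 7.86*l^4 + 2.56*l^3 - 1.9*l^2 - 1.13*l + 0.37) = 4.21*l^5 + 4.81*l^4 - 2.46*l^3 + 4.59*l^2 - 0.8*l - 0.06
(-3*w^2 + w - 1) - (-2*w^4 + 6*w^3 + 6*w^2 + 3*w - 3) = 2*w^4 - 6*w^3 - 9*w^2 - 2*w + 2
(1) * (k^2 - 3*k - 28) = k^2 - 3*k - 28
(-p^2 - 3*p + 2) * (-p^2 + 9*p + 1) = p^4 - 6*p^3 - 30*p^2 + 15*p + 2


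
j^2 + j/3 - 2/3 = (j - 2/3)*(j + 1)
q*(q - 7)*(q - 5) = q^3 - 12*q^2 + 35*q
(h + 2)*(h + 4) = h^2 + 6*h + 8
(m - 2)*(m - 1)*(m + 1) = m^3 - 2*m^2 - m + 2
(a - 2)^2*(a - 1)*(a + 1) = a^4 - 4*a^3 + 3*a^2 + 4*a - 4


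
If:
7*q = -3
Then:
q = -3/7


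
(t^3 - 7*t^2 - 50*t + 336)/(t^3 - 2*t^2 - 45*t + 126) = (t - 8)/(t - 3)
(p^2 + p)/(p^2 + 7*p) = (p + 1)/(p + 7)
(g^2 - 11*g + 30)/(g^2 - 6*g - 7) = (-g^2 + 11*g - 30)/(-g^2 + 6*g + 7)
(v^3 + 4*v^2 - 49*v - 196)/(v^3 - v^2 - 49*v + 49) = (v + 4)/(v - 1)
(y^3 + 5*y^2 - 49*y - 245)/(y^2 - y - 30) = (y^2 - 49)/(y - 6)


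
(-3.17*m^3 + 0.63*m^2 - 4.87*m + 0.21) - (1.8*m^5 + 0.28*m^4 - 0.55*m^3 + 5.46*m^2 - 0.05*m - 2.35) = -1.8*m^5 - 0.28*m^4 - 2.62*m^3 - 4.83*m^2 - 4.82*m + 2.56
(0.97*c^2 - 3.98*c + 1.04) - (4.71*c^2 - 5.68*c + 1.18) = -3.74*c^2 + 1.7*c - 0.14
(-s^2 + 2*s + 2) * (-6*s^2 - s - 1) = 6*s^4 - 11*s^3 - 13*s^2 - 4*s - 2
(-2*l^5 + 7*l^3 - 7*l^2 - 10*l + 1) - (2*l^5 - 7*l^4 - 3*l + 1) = -4*l^5 + 7*l^4 + 7*l^3 - 7*l^2 - 7*l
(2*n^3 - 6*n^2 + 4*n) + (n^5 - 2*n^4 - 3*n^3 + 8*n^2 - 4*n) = n^5 - 2*n^4 - n^3 + 2*n^2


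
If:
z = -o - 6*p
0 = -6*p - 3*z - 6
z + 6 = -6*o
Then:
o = -6/13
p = 8/13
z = -42/13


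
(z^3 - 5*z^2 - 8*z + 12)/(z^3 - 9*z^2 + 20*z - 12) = (z + 2)/(z - 2)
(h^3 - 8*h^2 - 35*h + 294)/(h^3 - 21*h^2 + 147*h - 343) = (h + 6)/(h - 7)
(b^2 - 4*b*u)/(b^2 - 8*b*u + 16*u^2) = b/(b - 4*u)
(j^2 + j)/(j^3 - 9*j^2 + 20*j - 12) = j*(j + 1)/(j^3 - 9*j^2 + 20*j - 12)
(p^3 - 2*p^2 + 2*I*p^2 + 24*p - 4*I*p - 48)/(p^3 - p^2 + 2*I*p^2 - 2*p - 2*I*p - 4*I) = (p^2 + 2*I*p + 24)/(p^2 + p*(1 + 2*I) + 2*I)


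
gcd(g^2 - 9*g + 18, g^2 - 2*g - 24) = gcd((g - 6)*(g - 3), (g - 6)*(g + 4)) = g - 6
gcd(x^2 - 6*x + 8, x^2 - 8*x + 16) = x - 4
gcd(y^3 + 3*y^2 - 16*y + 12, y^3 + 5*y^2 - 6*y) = y^2 + 5*y - 6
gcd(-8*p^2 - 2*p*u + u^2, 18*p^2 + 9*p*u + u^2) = 1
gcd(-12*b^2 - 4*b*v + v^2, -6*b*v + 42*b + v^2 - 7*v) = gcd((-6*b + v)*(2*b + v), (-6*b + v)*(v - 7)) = -6*b + v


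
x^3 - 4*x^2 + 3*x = x*(x - 3)*(x - 1)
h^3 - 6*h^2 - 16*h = h*(h - 8)*(h + 2)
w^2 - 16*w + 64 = (w - 8)^2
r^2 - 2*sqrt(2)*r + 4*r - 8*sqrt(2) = (r + 4)*(r - 2*sqrt(2))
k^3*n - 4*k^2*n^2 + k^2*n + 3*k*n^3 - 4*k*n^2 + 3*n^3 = (k - 3*n)*(k - n)*(k*n + n)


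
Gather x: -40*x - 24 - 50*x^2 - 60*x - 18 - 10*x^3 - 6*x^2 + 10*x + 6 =-10*x^3 - 56*x^2 - 90*x - 36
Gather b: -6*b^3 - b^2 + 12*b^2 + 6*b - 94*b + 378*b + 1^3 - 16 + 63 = -6*b^3 + 11*b^2 + 290*b + 48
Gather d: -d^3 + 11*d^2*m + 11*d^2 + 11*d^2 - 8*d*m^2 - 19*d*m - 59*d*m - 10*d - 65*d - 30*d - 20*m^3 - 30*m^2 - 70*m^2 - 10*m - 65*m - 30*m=-d^3 + d^2*(11*m + 22) + d*(-8*m^2 - 78*m - 105) - 20*m^3 - 100*m^2 - 105*m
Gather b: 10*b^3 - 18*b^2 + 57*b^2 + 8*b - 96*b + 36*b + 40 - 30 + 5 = 10*b^3 + 39*b^2 - 52*b + 15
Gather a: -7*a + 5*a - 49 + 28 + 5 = -2*a - 16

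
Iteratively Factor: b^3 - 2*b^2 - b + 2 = (b - 1)*(b^2 - b - 2) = (b - 1)*(b + 1)*(b - 2)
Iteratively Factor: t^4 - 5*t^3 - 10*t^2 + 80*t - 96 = (t - 3)*(t^3 - 2*t^2 - 16*t + 32) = (t - 3)*(t - 2)*(t^2 - 16) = (t - 4)*(t - 3)*(t - 2)*(t + 4)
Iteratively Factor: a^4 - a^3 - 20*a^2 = (a - 5)*(a^3 + 4*a^2) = (a - 5)*(a + 4)*(a^2) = a*(a - 5)*(a + 4)*(a)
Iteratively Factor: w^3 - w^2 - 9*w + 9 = (w - 3)*(w^2 + 2*w - 3) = (w - 3)*(w - 1)*(w + 3)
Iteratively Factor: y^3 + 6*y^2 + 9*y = (y + 3)*(y^2 + 3*y) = y*(y + 3)*(y + 3)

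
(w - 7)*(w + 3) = w^2 - 4*w - 21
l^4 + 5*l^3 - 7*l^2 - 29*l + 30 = (l - 2)*(l - 1)*(l + 3)*(l + 5)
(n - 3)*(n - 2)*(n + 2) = n^3 - 3*n^2 - 4*n + 12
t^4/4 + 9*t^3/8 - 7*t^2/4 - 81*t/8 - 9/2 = (t/4 + 1)*(t - 3)*(t + 1/2)*(t + 3)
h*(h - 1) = h^2 - h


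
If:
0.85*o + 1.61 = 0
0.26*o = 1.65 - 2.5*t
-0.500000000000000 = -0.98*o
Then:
No Solution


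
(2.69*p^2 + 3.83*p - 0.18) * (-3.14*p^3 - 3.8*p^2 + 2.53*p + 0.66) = -8.4466*p^5 - 22.2482*p^4 - 7.1831*p^3 + 12.1493*p^2 + 2.0724*p - 0.1188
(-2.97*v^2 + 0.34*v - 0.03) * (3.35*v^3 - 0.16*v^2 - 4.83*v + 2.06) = -9.9495*v^5 + 1.6142*v^4 + 14.1902*v^3 - 7.7556*v^2 + 0.8453*v - 0.0618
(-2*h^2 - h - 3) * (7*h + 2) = -14*h^3 - 11*h^2 - 23*h - 6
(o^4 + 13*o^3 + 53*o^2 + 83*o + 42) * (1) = o^4 + 13*o^3 + 53*o^2 + 83*o + 42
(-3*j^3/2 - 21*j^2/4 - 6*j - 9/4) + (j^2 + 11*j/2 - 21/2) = -3*j^3/2 - 17*j^2/4 - j/2 - 51/4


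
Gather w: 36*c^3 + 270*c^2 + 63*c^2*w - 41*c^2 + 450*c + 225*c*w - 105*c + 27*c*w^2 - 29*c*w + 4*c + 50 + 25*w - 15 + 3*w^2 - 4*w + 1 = 36*c^3 + 229*c^2 + 349*c + w^2*(27*c + 3) + w*(63*c^2 + 196*c + 21) + 36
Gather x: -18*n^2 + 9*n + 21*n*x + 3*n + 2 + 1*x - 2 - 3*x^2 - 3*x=-18*n^2 + 12*n - 3*x^2 + x*(21*n - 2)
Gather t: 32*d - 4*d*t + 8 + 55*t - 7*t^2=32*d - 7*t^2 + t*(55 - 4*d) + 8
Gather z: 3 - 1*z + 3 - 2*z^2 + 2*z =-2*z^2 + z + 6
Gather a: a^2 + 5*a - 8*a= a^2 - 3*a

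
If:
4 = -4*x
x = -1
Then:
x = -1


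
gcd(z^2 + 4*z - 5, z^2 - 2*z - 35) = z + 5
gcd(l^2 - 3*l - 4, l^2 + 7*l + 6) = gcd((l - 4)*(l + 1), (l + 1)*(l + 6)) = l + 1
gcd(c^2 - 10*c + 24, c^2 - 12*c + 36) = c - 6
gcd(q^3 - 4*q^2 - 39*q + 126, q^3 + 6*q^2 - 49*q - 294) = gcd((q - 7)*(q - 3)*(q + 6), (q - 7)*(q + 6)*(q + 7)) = q^2 - q - 42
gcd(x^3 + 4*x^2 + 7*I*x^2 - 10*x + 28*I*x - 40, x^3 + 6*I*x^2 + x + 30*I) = x + 5*I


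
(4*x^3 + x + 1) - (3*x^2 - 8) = 4*x^3 - 3*x^2 + x + 9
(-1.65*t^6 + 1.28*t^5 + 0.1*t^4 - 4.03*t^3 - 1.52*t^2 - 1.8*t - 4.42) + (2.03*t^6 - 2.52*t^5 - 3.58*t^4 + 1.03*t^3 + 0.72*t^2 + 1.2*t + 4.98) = 0.38*t^6 - 1.24*t^5 - 3.48*t^4 - 3.0*t^3 - 0.8*t^2 - 0.6*t + 0.56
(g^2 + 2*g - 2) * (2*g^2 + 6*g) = 2*g^4 + 10*g^3 + 8*g^2 - 12*g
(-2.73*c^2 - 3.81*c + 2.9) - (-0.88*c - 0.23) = -2.73*c^2 - 2.93*c + 3.13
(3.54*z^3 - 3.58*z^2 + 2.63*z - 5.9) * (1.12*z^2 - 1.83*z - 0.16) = 3.9648*z^5 - 10.4878*z^4 + 8.9306*z^3 - 10.8481*z^2 + 10.3762*z + 0.944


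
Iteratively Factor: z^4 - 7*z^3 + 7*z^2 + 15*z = (z - 3)*(z^3 - 4*z^2 - 5*z) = (z - 3)*(z + 1)*(z^2 - 5*z) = (z - 5)*(z - 3)*(z + 1)*(z)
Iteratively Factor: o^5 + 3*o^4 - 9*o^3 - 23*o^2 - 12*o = (o + 4)*(o^4 - o^3 - 5*o^2 - 3*o) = o*(o + 4)*(o^3 - o^2 - 5*o - 3) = o*(o + 1)*(o + 4)*(o^2 - 2*o - 3) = o*(o - 3)*(o + 1)*(o + 4)*(o + 1)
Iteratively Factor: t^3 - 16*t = (t)*(t^2 - 16) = t*(t - 4)*(t + 4)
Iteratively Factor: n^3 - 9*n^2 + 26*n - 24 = (n - 2)*(n^2 - 7*n + 12) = (n - 4)*(n - 2)*(n - 3)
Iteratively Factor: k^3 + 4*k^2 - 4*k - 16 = (k + 4)*(k^2 - 4) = (k - 2)*(k + 4)*(k + 2)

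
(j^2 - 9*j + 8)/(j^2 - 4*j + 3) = (j - 8)/(j - 3)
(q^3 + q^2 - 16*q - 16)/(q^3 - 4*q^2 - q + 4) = (q + 4)/(q - 1)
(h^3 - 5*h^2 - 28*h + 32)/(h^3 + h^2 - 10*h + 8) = (h - 8)/(h - 2)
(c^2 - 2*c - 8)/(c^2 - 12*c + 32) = (c + 2)/(c - 8)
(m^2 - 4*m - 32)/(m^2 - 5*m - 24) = (m + 4)/(m + 3)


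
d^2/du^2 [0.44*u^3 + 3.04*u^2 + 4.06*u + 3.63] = 2.64*u + 6.08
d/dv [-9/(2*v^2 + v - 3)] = 9*(4*v + 1)/(2*v^2 + v - 3)^2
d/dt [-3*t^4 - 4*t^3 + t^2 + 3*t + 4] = -12*t^3 - 12*t^2 + 2*t + 3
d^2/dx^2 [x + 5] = 0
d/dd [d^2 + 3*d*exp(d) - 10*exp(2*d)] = 3*d*exp(d) + 2*d - 20*exp(2*d) + 3*exp(d)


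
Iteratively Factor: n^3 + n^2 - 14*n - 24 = (n + 2)*(n^2 - n - 12) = (n + 2)*(n + 3)*(n - 4)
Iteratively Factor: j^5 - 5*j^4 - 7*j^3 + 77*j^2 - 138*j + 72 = (j + 4)*(j^4 - 9*j^3 + 29*j^2 - 39*j + 18) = (j - 1)*(j + 4)*(j^3 - 8*j^2 + 21*j - 18) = (j - 2)*(j - 1)*(j + 4)*(j^2 - 6*j + 9) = (j - 3)*(j - 2)*(j - 1)*(j + 4)*(j - 3)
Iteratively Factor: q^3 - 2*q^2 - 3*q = (q)*(q^2 - 2*q - 3) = q*(q - 3)*(q + 1)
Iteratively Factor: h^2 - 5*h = (h - 5)*(h)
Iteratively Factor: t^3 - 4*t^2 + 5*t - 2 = (t - 1)*(t^2 - 3*t + 2) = (t - 2)*(t - 1)*(t - 1)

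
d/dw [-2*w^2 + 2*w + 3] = 2 - 4*w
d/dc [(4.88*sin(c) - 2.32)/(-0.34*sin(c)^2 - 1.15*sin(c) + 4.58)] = (1.6592*sin(c)^2 - 1.5776*sin(c) + 19.6824)*cos(c)/(0.1156*sin(c)^4 + 0.782*sin(c)^3 - 1.7919*sin(c)^2 - 10.534*sin(c) + 20.9764)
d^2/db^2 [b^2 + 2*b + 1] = 2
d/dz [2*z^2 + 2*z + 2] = 4*z + 2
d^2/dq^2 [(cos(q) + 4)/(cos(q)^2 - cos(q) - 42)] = (9*sin(q)^4*cos(q) + 17*sin(q)^4 - 644*sin(q)^2 + 1546*cos(q) + 123*cos(3*q)/2 - cos(5*q)/2 + 367)/(sin(q)^2 + cos(q) + 41)^3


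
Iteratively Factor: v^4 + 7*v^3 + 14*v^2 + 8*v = (v)*(v^3 + 7*v^2 + 14*v + 8) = v*(v + 2)*(v^2 + 5*v + 4) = v*(v + 2)*(v + 4)*(v + 1)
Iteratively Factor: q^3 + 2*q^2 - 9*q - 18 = (q + 3)*(q^2 - q - 6) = (q + 2)*(q + 3)*(q - 3)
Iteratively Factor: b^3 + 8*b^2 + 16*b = (b + 4)*(b^2 + 4*b) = (b + 4)^2*(b)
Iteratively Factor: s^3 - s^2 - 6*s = (s - 3)*(s^2 + 2*s) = (s - 3)*(s + 2)*(s)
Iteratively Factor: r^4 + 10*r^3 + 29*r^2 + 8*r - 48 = (r + 4)*(r^3 + 6*r^2 + 5*r - 12) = (r + 3)*(r + 4)*(r^2 + 3*r - 4) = (r + 3)*(r + 4)^2*(r - 1)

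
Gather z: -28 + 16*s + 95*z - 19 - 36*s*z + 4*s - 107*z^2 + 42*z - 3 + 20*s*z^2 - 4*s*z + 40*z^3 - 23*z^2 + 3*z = 20*s + 40*z^3 + z^2*(20*s - 130) + z*(140 - 40*s) - 50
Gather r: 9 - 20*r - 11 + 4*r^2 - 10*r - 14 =4*r^2 - 30*r - 16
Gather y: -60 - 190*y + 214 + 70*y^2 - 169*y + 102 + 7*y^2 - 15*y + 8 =77*y^2 - 374*y + 264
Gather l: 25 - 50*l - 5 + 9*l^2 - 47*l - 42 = 9*l^2 - 97*l - 22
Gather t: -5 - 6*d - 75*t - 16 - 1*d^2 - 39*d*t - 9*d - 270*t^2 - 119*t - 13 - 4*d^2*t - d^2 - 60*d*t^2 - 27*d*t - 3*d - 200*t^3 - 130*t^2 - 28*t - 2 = -2*d^2 - 18*d - 200*t^3 + t^2*(-60*d - 400) + t*(-4*d^2 - 66*d - 222) - 36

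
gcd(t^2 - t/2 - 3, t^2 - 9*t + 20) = 1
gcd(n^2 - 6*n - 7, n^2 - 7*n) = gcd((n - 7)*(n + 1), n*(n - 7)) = n - 7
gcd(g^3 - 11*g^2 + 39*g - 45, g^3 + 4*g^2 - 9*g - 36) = g - 3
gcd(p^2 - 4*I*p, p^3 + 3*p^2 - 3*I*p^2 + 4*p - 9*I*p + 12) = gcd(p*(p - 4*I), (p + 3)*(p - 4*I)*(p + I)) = p - 4*I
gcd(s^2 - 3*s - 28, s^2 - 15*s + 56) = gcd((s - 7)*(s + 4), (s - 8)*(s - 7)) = s - 7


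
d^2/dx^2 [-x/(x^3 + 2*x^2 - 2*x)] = 6*(-x^2 - 2*x - 2)/(x^6 + 6*x^5 + 6*x^4 - 16*x^3 - 12*x^2 + 24*x - 8)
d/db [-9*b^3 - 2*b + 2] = -27*b^2 - 2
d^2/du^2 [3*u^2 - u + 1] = 6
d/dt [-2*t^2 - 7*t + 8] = -4*t - 7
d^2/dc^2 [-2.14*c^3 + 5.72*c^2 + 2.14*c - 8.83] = 11.44 - 12.84*c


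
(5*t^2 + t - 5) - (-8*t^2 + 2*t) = 13*t^2 - t - 5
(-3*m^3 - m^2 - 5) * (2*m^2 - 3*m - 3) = -6*m^5 + 7*m^4 + 12*m^3 - 7*m^2 + 15*m + 15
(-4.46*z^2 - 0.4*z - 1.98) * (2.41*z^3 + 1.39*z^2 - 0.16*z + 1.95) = -10.7486*z^5 - 7.1634*z^4 - 4.6142*z^3 - 11.3852*z^2 - 0.4632*z - 3.861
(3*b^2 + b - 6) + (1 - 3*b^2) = b - 5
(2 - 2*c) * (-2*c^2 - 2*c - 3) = 4*c^3 + 2*c - 6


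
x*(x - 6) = x^2 - 6*x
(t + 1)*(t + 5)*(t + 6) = t^3 + 12*t^2 + 41*t + 30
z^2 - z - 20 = (z - 5)*(z + 4)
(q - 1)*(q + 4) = q^2 + 3*q - 4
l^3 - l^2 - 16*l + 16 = (l - 4)*(l - 1)*(l + 4)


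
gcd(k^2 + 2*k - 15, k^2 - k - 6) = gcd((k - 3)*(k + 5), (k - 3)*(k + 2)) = k - 3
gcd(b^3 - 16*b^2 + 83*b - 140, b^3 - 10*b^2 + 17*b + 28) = b^2 - 11*b + 28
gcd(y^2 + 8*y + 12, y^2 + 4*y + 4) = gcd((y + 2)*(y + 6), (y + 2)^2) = y + 2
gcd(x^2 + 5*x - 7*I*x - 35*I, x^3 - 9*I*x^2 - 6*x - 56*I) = x - 7*I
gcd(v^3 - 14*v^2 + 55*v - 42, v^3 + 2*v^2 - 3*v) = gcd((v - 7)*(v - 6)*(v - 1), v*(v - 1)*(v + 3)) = v - 1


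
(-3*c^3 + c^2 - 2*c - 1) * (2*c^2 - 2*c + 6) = -6*c^5 + 8*c^4 - 24*c^3 + 8*c^2 - 10*c - 6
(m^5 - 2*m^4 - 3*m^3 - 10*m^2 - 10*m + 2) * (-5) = -5*m^5 + 10*m^4 + 15*m^3 + 50*m^2 + 50*m - 10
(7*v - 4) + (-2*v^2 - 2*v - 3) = -2*v^2 + 5*v - 7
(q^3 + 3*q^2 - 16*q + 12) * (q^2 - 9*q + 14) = q^5 - 6*q^4 - 29*q^3 + 198*q^2 - 332*q + 168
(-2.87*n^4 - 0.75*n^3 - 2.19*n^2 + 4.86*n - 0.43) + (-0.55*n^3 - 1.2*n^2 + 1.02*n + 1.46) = -2.87*n^4 - 1.3*n^3 - 3.39*n^2 + 5.88*n + 1.03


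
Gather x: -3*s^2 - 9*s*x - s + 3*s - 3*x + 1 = -3*s^2 + 2*s + x*(-9*s - 3) + 1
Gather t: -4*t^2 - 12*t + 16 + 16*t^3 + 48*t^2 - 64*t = 16*t^3 + 44*t^2 - 76*t + 16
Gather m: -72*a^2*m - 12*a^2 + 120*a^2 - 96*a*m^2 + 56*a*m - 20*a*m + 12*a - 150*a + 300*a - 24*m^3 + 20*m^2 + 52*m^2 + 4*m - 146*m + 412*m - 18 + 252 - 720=108*a^2 + 162*a - 24*m^3 + m^2*(72 - 96*a) + m*(-72*a^2 + 36*a + 270) - 486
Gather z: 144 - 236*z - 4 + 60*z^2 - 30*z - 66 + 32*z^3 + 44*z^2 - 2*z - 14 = 32*z^3 + 104*z^2 - 268*z + 60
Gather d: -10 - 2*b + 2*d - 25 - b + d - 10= -3*b + 3*d - 45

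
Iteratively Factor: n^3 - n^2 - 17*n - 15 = (n + 3)*(n^2 - 4*n - 5) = (n - 5)*(n + 3)*(n + 1)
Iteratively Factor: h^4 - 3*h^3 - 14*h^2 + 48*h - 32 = (h - 4)*(h^3 + h^2 - 10*h + 8) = (h - 4)*(h + 4)*(h^2 - 3*h + 2) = (h - 4)*(h - 2)*(h + 4)*(h - 1)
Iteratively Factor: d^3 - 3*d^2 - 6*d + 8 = (d + 2)*(d^2 - 5*d + 4) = (d - 4)*(d + 2)*(d - 1)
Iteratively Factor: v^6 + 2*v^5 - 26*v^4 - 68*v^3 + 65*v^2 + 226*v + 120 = (v - 2)*(v^5 + 4*v^4 - 18*v^3 - 104*v^2 - 143*v - 60) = (v - 2)*(v + 1)*(v^4 + 3*v^3 - 21*v^2 - 83*v - 60) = (v - 5)*(v - 2)*(v + 1)*(v^3 + 8*v^2 + 19*v + 12) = (v - 5)*(v - 2)*(v + 1)^2*(v^2 + 7*v + 12) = (v - 5)*(v - 2)*(v + 1)^2*(v + 4)*(v + 3)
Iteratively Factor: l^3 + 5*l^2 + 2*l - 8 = (l - 1)*(l^2 + 6*l + 8) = (l - 1)*(l + 4)*(l + 2)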